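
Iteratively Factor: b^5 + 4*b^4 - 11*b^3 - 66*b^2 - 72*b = (b)*(b^4 + 4*b^3 - 11*b^2 - 66*b - 72) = b*(b + 2)*(b^3 + 2*b^2 - 15*b - 36) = b*(b - 4)*(b + 2)*(b^2 + 6*b + 9) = b*(b - 4)*(b + 2)*(b + 3)*(b + 3)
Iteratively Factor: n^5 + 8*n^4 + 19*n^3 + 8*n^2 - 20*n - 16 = (n - 1)*(n^4 + 9*n^3 + 28*n^2 + 36*n + 16) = (n - 1)*(n + 4)*(n^3 + 5*n^2 + 8*n + 4) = (n - 1)*(n + 1)*(n + 4)*(n^2 + 4*n + 4) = (n - 1)*(n + 1)*(n + 2)*(n + 4)*(n + 2)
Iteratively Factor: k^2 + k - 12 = (k - 3)*(k + 4)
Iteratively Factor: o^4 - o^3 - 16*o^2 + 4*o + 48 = (o - 4)*(o^3 + 3*o^2 - 4*o - 12) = (o - 4)*(o + 2)*(o^2 + o - 6) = (o - 4)*(o + 2)*(o + 3)*(o - 2)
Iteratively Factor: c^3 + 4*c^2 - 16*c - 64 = (c - 4)*(c^2 + 8*c + 16) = (c - 4)*(c + 4)*(c + 4)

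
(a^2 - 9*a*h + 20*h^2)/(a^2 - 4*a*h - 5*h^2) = (a - 4*h)/(a + h)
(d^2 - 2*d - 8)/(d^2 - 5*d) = (d^2 - 2*d - 8)/(d*(d - 5))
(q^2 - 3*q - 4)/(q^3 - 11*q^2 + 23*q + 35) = (q - 4)/(q^2 - 12*q + 35)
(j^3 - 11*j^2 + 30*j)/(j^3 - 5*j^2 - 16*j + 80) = j*(j - 6)/(j^2 - 16)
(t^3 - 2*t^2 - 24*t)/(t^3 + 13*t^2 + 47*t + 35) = t*(t^2 - 2*t - 24)/(t^3 + 13*t^2 + 47*t + 35)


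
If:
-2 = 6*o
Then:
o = -1/3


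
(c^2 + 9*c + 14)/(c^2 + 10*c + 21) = (c + 2)/(c + 3)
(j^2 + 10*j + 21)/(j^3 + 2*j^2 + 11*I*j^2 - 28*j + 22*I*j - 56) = (j^2 + 10*j + 21)/(j^3 + j^2*(2 + 11*I) + j*(-28 + 22*I) - 56)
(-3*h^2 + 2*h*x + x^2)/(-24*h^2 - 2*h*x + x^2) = (3*h^2 - 2*h*x - x^2)/(24*h^2 + 2*h*x - x^2)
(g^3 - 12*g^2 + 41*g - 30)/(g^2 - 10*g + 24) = (g^2 - 6*g + 5)/(g - 4)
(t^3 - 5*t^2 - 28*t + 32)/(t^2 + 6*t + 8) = (t^2 - 9*t + 8)/(t + 2)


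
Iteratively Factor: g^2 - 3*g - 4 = (g + 1)*(g - 4)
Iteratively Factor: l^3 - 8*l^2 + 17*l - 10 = (l - 2)*(l^2 - 6*l + 5) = (l - 2)*(l - 1)*(l - 5)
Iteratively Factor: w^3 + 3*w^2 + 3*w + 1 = (w + 1)*(w^2 + 2*w + 1) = (w + 1)^2*(w + 1)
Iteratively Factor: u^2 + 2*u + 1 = (u + 1)*(u + 1)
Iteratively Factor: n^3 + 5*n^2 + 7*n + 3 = (n + 1)*(n^2 + 4*n + 3) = (n + 1)*(n + 3)*(n + 1)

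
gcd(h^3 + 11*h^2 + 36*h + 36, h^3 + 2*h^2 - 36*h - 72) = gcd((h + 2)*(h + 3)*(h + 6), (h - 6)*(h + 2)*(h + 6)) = h^2 + 8*h + 12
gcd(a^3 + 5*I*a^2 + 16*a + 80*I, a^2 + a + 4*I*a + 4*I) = a + 4*I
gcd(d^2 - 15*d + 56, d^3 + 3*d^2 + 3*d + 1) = 1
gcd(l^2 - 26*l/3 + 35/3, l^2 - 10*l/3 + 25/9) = l - 5/3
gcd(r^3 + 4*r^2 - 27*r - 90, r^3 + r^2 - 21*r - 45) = r^2 - 2*r - 15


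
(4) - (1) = 3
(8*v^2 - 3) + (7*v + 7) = 8*v^2 + 7*v + 4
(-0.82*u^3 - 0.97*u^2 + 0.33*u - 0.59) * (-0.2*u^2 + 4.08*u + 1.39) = 0.164*u^5 - 3.1516*u^4 - 5.1634*u^3 + 0.1161*u^2 - 1.9485*u - 0.8201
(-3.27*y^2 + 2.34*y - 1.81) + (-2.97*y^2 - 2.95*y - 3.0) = -6.24*y^2 - 0.61*y - 4.81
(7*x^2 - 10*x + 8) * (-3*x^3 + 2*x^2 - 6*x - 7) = -21*x^5 + 44*x^4 - 86*x^3 + 27*x^2 + 22*x - 56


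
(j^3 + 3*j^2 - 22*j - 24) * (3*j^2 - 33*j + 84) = 3*j^5 - 24*j^4 - 81*j^3 + 906*j^2 - 1056*j - 2016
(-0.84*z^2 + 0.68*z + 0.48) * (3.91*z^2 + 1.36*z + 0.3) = -3.2844*z^4 + 1.5164*z^3 + 2.5496*z^2 + 0.8568*z + 0.144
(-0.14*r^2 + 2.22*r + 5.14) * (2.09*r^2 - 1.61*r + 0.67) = -0.2926*r^4 + 4.8652*r^3 + 7.0746*r^2 - 6.788*r + 3.4438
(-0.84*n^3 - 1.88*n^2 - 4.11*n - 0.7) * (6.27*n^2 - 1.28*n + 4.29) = -5.2668*n^5 - 10.7124*n^4 - 26.9669*n^3 - 7.1934*n^2 - 16.7359*n - 3.003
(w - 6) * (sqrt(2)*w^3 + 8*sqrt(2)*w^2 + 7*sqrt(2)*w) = sqrt(2)*w^4 + 2*sqrt(2)*w^3 - 41*sqrt(2)*w^2 - 42*sqrt(2)*w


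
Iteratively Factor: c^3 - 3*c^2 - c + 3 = (c + 1)*(c^2 - 4*c + 3) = (c - 1)*(c + 1)*(c - 3)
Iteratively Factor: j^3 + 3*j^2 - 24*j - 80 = (j + 4)*(j^2 - j - 20) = (j - 5)*(j + 4)*(j + 4)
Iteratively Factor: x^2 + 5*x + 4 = (x + 1)*(x + 4)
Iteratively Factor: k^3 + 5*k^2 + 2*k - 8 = (k + 4)*(k^2 + k - 2) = (k + 2)*(k + 4)*(k - 1)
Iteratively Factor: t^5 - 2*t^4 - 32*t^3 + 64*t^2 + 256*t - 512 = (t - 4)*(t^4 + 2*t^3 - 24*t^2 - 32*t + 128) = (t - 4)*(t - 2)*(t^3 + 4*t^2 - 16*t - 64) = (t - 4)*(t - 2)*(t + 4)*(t^2 - 16) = (t - 4)*(t - 2)*(t + 4)^2*(t - 4)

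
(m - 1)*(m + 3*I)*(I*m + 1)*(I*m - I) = -m^4 + 2*m^3 - 2*I*m^3 - 4*m^2 + 4*I*m^2 + 6*m - 2*I*m - 3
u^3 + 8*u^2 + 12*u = u*(u + 2)*(u + 6)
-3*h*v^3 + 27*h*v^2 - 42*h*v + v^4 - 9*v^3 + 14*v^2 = v*(-3*h + v)*(v - 7)*(v - 2)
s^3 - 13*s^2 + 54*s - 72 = (s - 6)*(s - 4)*(s - 3)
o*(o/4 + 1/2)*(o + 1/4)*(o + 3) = o^4/4 + 21*o^3/16 + 29*o^2/16 + 3*o/8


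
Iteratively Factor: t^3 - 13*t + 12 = (t - 1)*(t^2 + t - 12) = (t - 1)*(t + 4)*(t - 3)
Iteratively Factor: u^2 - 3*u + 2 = (u - 1)*(u - 2)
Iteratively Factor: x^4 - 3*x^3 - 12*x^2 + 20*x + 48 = (x + 2)*(x^3 - 5*x^2 - 2*x + 24) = (x - 3)*(x + 2)*(x^2 - 2*x - 8) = (x - 4)*(x - 3)*(x + 2)*(x + 2)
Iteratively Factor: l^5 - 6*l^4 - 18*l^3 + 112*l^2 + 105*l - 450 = (l + 3)*(l^4 - 9*l^3 + 9*l^2 + 85*l - 150) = (l + 3)^2*(l^3 - 12*l^2 + 45*l - 50) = (l - 5)*(l + 3)^2*(l^2 - 7*l + 10) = (l - 5)^2*(l + 3)^2*(l - 2)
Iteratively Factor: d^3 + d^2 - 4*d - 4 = (d + 2)*(d^2 - d - 2) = (d - 2)*(d + 2)*(d + 1)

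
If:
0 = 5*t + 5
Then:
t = -1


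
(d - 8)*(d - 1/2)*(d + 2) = d^3 - 13*d^2/2 - 13*d + 8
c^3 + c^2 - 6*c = c*(c - 2)*(c + 3)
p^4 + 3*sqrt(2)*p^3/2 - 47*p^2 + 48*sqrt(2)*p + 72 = (p - 3*sqrt(2))*(p - 2*sqrt(2))*(p + sqrt(2)/2)*(p + 6*sqrt(2))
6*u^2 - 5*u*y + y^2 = (-3*u + y)*(-2*u + y)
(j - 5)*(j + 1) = j^2 - 4*j - 5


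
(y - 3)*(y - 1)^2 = y^3 - 5*y^2 + 7*y - 3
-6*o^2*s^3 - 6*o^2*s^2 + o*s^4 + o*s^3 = s^2*(-6*o + s)*(o*s + o)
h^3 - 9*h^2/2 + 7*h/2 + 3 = (h - 3)*(h - 2)*(h + 1/2)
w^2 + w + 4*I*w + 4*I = (w + 1)*(w + 4*I)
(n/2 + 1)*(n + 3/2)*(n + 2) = n^3/2 + 11*n^2/4 + 5*n + 3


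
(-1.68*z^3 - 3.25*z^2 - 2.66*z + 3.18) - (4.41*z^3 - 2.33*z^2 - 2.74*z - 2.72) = -6.09*z^3 - 0.92*z^2 + 0.0800000000000001*z + 5.9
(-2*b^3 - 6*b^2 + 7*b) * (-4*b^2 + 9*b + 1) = 8*b^5 + 6*b^4 - 84*b^3 + 57*b^2 + 7*b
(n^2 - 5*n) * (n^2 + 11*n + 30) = n^4 + 6*n^3 - 25*n^2 - 150*n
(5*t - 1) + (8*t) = 13*t - 1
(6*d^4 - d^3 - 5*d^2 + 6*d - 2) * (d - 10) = 6*d^5 - 61*d^4 + 5*d^3 + 56*d^2 - 62*d + 20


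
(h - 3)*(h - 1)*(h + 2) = h^3 - 2*h^2 - 5*h + 6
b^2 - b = b*(b - 1)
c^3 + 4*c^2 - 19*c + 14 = (c - 2)*(c - 1)*(c + 7)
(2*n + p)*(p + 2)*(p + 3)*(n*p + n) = 2*n^2*p^3 + 12*n^2*p^2 + 22*n^2*p + 12*n^2 + n*p^4 + 6*n*p^3 + 11*n*p^2 + 6*n*p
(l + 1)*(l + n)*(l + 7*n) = l^3 + 8*l^2*n + l^2 + 7*l*n^2 + 8*l*n + 7*n^2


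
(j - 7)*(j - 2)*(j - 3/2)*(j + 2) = j^4 - 17*j^3/2 + 13*j^2/2 + 34*j - 42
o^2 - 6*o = o*(o - 6)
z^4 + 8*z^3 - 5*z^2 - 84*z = z*(z - 3)*(z + 4)*(z + 7)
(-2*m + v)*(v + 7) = -2*m*v - 14*m + v^2 + 7*v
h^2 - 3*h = h*(h - 3)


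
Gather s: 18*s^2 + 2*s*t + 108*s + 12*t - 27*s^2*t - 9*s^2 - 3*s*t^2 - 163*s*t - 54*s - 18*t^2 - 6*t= s^2*(9 - 27*t) + s*(-3*t^2 - 161*t + 54) - 18*t^2 + 6*t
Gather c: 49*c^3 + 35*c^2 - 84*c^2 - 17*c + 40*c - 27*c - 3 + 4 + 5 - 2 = 49*c^3 - 49*c^2 - 4*c + 4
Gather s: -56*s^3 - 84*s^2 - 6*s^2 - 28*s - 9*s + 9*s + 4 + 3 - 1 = -56*s^3 - 90*s^2 - 28*s + 6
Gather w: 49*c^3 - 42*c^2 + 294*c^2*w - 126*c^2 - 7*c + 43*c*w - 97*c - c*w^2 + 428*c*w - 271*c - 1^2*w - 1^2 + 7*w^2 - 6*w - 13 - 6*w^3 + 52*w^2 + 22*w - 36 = 49*c^3 - 168*c^2 - 375*c - 6*w^3 + w^2*(59 - c) + w*(294*c^2 + 471*c + 15) - 50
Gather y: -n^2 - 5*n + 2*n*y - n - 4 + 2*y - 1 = -n^2 - 6*n + y*(2*n + 2) - 5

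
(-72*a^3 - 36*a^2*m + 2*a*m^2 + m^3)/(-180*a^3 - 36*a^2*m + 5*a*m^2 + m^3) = (2*a + m)/(5*a + m)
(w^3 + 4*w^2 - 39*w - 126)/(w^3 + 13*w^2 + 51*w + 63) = (w - 6)/(w + 3)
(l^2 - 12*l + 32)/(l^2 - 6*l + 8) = (l - 8)/(l - 2)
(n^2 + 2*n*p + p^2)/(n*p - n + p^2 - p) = (n + p)/(p - 1)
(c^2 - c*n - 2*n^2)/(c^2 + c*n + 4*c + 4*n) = (c - 2*n)/(c + 4)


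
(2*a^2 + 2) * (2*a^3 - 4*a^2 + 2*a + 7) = 4*a^5 - 8*a^4 + 8*a^3 + 6*a^2 + 4*a + 14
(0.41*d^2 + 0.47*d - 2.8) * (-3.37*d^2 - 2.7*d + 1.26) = -1.3817*d^4 - 2.6909*d^3 + 8.6836*d^2 + 8.1522*d - 3.528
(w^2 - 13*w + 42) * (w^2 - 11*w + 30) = w^4 - 24*w^3 + 215*w^2 - 852*w + 1260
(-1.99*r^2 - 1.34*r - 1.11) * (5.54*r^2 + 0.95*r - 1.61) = -11.0246*r^4 - 9.3141*r^3 - 4.2185*r^2 + 1.1029*r + 1.7871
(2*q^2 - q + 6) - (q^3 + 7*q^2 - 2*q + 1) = -q^3 - 5*q^2 + q + 5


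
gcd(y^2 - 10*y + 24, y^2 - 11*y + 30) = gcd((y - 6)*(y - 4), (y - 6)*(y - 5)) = y - 6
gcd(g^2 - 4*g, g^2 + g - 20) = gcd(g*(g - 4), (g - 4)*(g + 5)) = g - 4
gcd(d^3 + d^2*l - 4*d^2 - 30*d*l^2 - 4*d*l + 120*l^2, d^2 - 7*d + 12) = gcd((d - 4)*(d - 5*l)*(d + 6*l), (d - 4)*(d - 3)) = d - 4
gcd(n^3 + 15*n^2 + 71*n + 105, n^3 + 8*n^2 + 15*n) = n^2 + 8*n + 15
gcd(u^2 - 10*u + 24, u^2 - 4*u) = u - 4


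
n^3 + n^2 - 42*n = n*(n - 6)*(n + 7)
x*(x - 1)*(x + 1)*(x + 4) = x^4 + 4*x^3 - x^2 - 4*x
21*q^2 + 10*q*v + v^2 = (3*q + v)*(7*q + v)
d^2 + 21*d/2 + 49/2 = (d + 7/2)*(d + 7)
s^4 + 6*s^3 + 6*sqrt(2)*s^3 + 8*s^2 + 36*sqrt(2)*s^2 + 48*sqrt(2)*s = s*(s + 2)*(s + 4)*(s + 6*sqrt(2))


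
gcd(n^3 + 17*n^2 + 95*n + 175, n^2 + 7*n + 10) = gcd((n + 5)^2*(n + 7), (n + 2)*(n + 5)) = n + 5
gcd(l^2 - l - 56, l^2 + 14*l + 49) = l + 7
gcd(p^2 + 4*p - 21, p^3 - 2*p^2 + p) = 1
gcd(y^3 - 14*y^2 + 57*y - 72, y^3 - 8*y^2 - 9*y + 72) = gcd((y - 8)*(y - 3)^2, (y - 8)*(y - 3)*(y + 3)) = y^2 - 11*y + 24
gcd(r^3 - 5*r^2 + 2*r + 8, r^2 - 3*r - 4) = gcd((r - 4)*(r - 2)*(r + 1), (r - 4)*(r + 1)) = r^2 - 3*r - 4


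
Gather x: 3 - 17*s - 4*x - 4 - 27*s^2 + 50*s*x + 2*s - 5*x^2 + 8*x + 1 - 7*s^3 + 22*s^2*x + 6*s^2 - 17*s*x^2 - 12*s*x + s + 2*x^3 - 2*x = -7*s^3 - 21*s^2 - 14*s + 2*x^3 + x^2*(-17*s - 5) + x*(22*s^2 + 38*s + 2)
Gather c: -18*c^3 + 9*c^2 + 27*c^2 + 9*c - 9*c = -18*c^3 + 36*c^2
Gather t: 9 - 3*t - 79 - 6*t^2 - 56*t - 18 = -6*t^2 - 59*t - 88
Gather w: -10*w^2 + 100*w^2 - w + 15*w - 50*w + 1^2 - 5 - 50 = 90*w^2 - 36*w - 54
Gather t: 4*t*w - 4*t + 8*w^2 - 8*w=t*(4*w - 4) + 8*w^2 - 8*w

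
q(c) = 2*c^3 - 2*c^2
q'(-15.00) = 1410.00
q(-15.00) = -7200.00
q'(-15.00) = 1410.00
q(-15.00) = -7200.00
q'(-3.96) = 109.93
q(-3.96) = -155.56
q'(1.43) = 6.55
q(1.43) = 1.76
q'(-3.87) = 105.34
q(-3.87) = -145.88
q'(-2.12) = 35.45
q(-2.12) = -28.05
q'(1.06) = 2.50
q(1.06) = 0.13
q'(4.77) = 117.44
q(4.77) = 171.56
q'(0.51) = -0.48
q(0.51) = -0.25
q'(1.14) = 3.24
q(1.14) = 0.36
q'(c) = 6*c^2 - 4*c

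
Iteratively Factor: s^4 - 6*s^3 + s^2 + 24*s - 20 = (s - 5)*(s^3 - s^2 - 4*s + 4) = (s - 5)*(s - 2)*(s^2 + s - 2) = (s - 5)*(s - 2)*(s + 2)*(s - 1)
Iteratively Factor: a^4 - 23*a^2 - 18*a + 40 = (a + 4)*(a^3 - 4*a^2 - 7*a + 10) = (a - 1)*(a + 4)*(a^2 - 3*a - 10) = (a - 5)*(a - 1)*(a + 4)*(a + 2)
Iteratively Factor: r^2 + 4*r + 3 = (r + 1)*(r + 3)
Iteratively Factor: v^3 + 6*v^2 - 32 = (v + 4)*(v^2 + 2*v - 8) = (v + 4)^2*(v - 2)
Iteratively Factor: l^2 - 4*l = (l)*(l - 4)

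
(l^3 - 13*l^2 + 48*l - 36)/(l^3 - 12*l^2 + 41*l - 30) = (l - 6)/(l - 5)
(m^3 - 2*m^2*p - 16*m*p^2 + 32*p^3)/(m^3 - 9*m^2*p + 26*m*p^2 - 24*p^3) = (-m - 4*p)/(-m + 3*p)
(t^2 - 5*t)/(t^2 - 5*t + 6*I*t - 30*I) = t/(t + 6*I)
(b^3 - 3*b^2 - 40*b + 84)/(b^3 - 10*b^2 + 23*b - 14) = (b + 6)/(b - 1)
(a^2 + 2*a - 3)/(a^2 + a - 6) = (a - 1)/(a - 2)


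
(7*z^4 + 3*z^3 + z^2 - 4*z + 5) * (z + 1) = 7*z^5 + 10*z^4 + 4*z^3 - 3*z^2 + z + 5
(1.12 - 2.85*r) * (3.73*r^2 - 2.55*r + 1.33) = -10.6305*r^3 + 11.4451*r^2 - 6.6465*r + 1.4896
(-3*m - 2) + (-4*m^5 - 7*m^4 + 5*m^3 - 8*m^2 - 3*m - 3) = -4*m^5 - 7*m^4 + 5*m^3 - 8*m^2 - 6*m - 5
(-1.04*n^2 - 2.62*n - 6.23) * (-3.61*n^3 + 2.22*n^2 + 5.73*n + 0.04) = 3.7544*n^5 + 7.1494*n^4 + 10.7147*n^3 - 28.8848*n^2 - 35.8027*n - 0.2492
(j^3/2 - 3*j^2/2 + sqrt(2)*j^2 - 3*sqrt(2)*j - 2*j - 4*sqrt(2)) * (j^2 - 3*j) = j^5/2 - 3*j^4 + sqrt(2)*j^4 - 6*sqrt(2)*j^3 + 5*j^3/2 + 6*j^2 + 5*sqrt(2)*j^2 + 12*sqrt(2)*j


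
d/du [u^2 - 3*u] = 2*u - 3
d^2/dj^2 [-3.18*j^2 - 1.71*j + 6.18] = -6.36000000000000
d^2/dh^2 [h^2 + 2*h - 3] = 2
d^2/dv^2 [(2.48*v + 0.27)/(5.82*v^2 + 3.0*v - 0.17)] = ((2.48*v + 0.27)*(11.64*v + 3.0)*(23.28*v + 6.0) - (86.6016*v + 18.0228)*(5.82*v^2 + 3.0*v - 0.17))/(5.82*v^2 + 3.0*v - 0.17)^3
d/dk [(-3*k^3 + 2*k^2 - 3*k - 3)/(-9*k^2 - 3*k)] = (9*k^4 + 6*k^3 - 11*k^2 - 18*k - 3)/(3*k^2*(9*k^2 + 6*k + 1))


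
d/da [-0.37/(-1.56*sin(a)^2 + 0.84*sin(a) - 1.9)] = (0.3108 - 1.1544*sin(a))*cos(a)/(1.56*sin(a)^2 - 0.84*sin(a) + 1.9)^2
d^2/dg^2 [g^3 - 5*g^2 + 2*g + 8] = 6*g - 10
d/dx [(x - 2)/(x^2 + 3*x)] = (-x^2 + 4*x + 6)/(x^2*(x^2 + 6*x + 9))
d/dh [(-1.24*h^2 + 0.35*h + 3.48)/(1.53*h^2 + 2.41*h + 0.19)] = (-3.5239*h^2 - 11.12*h - 8.3203)/(2.3409*h^4 + 7.3746*h^3 + 6.3895*h^2 + 0.9158*h + 0.0361)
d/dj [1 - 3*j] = -3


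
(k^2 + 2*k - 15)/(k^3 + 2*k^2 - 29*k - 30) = (k^2 + 2*k - 15)/(k^3 + 2*k^2 - 29*k - 30)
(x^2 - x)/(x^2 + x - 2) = x/(x + 2)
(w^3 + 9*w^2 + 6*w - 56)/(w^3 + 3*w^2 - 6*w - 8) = (w + 7)/(w + 1)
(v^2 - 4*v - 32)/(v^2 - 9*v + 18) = (v^2 - 4*v - 32)/(v^2 - 9*v + 18)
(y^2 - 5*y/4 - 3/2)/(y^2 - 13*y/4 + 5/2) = (4*y + 3)/(4*y - 5)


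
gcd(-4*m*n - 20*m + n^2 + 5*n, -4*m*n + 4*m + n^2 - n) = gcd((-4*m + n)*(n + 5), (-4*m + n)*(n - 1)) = 4*m - n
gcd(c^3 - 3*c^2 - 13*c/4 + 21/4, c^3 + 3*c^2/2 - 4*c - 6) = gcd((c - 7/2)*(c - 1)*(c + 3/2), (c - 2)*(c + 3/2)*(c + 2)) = c + 3/2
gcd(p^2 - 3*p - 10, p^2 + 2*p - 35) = p - 5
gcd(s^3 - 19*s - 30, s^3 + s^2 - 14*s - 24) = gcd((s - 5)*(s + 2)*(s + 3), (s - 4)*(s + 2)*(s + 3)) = s^2 + 5*s + 6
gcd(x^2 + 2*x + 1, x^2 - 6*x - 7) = x + 1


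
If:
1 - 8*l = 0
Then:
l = 1/8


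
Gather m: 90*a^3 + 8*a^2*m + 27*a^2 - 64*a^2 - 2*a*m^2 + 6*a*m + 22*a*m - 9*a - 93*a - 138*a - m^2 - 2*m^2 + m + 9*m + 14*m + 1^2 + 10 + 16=90*a^3 - 37*a^2 - 240*a + m^2*(-2*a - 3) + m*(8*a^2 + 28*a + 24) + 27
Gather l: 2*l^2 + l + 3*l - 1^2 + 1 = 2*l^2 + 4*l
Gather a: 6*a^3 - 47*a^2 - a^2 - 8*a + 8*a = 6*a^3 - 48*a^2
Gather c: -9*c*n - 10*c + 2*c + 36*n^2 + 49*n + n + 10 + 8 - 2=c*(-9*n - 8) + 36*n^2 + 50*n + 16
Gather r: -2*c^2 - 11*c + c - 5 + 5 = -2*c^2 - 10*c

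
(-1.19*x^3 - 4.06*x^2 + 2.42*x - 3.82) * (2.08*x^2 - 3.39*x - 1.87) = -2.4752*x^5 - 4.4107*x^4 + 21.0223*x^3 - 8.5572*x^2 + 8.4244*x + 7.1434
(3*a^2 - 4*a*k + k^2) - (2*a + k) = 3*a^2 - 4*a*k - 2*a + k^2 - k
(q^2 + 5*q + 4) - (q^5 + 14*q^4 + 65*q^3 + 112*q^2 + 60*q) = -q^5 - 14*q^4 - 65*q^3 - 111*q^2 - 55*q + 4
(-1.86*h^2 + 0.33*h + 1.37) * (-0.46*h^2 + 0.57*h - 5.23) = 0.8556*h^4 - 1.212*h^3 + 9.2857*h^2 - 0.945*h - 7.1651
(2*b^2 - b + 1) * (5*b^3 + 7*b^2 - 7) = 10*b^5 + 9*b^4 - 2*b^3 - 7*b^2 + 7*b - 7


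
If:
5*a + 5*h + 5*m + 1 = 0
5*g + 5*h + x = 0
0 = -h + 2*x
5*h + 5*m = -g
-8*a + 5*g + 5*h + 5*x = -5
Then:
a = 35/188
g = 363/188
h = -165/94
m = 1287/940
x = -165/188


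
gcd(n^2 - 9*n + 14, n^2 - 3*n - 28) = n - 7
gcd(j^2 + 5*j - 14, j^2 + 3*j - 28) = j + 7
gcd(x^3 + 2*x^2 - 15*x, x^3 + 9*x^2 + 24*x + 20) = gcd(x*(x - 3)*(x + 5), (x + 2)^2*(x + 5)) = x + 5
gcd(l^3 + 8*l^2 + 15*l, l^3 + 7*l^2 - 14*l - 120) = l + 5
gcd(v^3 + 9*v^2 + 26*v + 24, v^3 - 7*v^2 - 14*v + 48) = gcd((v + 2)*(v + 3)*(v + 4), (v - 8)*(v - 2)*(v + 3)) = v + 3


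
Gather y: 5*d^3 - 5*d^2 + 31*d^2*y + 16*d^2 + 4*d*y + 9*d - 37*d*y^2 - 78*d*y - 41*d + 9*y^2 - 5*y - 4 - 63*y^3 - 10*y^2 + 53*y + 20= 5*d^3 + 11*d^2 - 32*d - 63*y^3 + y^2*(-37*d - 1) + y*(31*d^2 - 74*d + 48) + 16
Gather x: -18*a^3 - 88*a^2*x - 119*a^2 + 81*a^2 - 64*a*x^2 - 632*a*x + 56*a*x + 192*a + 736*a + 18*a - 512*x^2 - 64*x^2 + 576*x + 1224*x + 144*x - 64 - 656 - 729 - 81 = -18*a^3 - 38*a^2 + 946*a + x^2*(-64*a - 576) + x*(-88*a^2 - 576*a + 1944) - 1530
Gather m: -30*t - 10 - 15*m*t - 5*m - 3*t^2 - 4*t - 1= m*(-15*t - 5) - 3*t^2 - 34*t - 11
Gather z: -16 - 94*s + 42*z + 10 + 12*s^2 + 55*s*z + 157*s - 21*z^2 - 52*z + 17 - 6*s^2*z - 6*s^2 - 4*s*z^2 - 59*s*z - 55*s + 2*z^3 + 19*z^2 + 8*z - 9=6*s^2 + 8*s + 2*z^3 + z^2*(-4*s - 2) + z*(-6*s^2 - 4*s - 2) + 2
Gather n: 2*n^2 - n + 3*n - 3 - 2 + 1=2*n^2 + 2*n - 4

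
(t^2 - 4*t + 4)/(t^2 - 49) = (t^2 - 4*t + 4)/(t^2 - 49)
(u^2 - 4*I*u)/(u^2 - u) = (u - 4*I)/(u - 1)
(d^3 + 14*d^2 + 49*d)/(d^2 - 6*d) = (d^2 + 14*d + 49)/(d - 6)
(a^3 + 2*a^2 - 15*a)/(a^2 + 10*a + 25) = a*(a - 3)/(a + 5)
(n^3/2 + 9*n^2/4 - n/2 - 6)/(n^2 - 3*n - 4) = (-2*n^3 - 9*n^2 + 2*n + 24)/(4*(-n^2 + 3*n + 4))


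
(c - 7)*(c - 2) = c^2 - 9*c + 14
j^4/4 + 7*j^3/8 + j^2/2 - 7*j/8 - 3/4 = (j/4 + 1/2)*(j - 1)*(j + 1)*(j + 3/2)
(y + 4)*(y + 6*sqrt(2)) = y^2 + 4*y + 6*sqrt(2)*y + 24*sqrt(2)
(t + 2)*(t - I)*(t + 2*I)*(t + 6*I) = t^4 + 2*t^3 + 7*I*t^3 - 4*t^2 + 14*I*t^2 - 8*t + 12*I*t + 24*I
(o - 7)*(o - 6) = o^2 - 13*o + 42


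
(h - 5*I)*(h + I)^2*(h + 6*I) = h^4 + 3*I*h^3 + 27*h^2 + 59*I*h - 30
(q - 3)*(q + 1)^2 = q^3 - q^2 - 5*q - 3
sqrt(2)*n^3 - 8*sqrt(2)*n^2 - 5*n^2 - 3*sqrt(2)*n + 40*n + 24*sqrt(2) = (n - 8)*(n - 3*sqrt(2))*(sqrt(2)*n + 1)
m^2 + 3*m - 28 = (m - 4)*(m + 7)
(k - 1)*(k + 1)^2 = k^3 + k^2 - k - 1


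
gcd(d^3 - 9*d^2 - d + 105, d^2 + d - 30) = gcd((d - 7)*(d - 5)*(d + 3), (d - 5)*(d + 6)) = d - 5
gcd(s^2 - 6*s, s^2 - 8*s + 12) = s - 6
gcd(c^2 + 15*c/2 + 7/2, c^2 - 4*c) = 1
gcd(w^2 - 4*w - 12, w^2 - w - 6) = w + 2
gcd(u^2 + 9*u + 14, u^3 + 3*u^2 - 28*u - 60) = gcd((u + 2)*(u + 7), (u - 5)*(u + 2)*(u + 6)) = u + 2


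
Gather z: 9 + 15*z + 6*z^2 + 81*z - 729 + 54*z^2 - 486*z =60*z^2 - 390*z - 720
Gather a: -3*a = -3*a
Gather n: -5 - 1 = -6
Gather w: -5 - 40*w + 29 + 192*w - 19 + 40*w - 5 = 192*w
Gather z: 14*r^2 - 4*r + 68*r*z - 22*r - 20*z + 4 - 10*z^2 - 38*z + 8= 14*r^2 - 26*r - 10*z^2 + z*(68*r - 58) + 12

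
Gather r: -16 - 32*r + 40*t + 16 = -32*r + 40*t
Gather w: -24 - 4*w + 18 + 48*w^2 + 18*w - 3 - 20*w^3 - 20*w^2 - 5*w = -20*w^3 + 28*w^2 + 9*w - 9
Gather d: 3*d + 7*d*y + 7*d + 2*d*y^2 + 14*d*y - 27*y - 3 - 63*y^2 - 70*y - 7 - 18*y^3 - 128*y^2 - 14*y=d*(2*y^2 + 21*y + 10) - 18*y^3 - 191*y^2 - 111*y - 10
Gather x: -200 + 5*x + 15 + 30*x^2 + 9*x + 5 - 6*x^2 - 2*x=24*x^2 + 12*x - 180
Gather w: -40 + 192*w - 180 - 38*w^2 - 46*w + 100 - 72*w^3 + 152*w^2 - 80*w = -72*w^3 + 114*w^2 + 66*w - 120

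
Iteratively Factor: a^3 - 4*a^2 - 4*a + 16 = (a - 4)*(a^2 - 4) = (a - 4)*(a - 2)*(a + 2)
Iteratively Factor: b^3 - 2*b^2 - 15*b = (b + 3)*(b^2 - 5*b) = (b - 5)*(b + 3)*(b)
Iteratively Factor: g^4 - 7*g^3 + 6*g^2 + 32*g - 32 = (g - 4)*(g^3 - 3*g^2 - 6*g + 8) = (g - 4)*(g + 2)*(g^2 - 5*g + 4) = (g - 4)^2*(g + 2)*(g - 1)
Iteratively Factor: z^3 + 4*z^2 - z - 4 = (z + 1)*(z^2 + 3*z - 4) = (z - 1)*(z + 1)*(z + 4)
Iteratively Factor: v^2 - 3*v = (v)*(v - 3)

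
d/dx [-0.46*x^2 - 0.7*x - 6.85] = -0.92*x - 0.7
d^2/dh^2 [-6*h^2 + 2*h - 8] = -12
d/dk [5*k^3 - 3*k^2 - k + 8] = 15*k^2 - 6*k - 1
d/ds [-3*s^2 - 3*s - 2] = -6*s - 3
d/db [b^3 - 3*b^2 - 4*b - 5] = 3*b^2 - 6*b - 4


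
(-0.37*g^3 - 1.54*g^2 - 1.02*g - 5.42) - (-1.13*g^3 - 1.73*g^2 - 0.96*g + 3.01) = 0.76*g^3 + 0.19*g^2 - 0.0600000000000001*g - 8.43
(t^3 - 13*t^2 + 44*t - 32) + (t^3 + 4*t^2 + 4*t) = 2*t^3 - 9*t^2 + 48*t - 32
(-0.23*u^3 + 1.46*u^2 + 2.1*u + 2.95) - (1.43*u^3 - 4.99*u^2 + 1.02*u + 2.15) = -1.66*u^3 + 6.45*u^2 + 1.08*u + 0.8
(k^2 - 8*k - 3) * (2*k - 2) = 2*k^3 - 18*k^2 + 10*k + 6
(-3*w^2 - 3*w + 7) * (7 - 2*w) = 6*w^3 - 15*w^2 - 35*w + 49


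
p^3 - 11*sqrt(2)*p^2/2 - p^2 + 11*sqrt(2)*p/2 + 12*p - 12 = (p - 1)*(p - 4*sqrt(2))*(p - 3*sqrt(2)/2)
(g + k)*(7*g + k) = 7*g^2 + 8*g*k + k^2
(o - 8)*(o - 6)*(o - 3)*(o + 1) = o^4 - 16*o^3 + 73*o^2 - 54*o - 144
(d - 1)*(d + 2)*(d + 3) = d^3 + 4*d^2 + d - 6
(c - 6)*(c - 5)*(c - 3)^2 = c^4 - 17*c^3 + 105*c^2 - 279*c + 270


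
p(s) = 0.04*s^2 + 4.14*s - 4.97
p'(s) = 0.08*s + 4.14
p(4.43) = 14.16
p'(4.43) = 4.49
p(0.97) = -0.92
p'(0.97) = 4.22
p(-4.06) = -21.12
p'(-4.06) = 3.82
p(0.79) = -1.67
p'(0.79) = 4.20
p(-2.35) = -14.48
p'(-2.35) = 3.95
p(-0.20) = -5.80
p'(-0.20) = 4.12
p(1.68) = 2.10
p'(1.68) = 4.27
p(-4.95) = -24.48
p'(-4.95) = 3.74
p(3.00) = 7.81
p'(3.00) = 4.38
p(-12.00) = -48.89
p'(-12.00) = 3.18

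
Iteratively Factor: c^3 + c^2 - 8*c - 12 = (c - 3)*(c^2 + 4*c + 4) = (c - 3)*(c + 2)*(c + 2)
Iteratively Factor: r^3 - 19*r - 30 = (r + 2)*(r^2 - 2*r - 15) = (r + 2)*(r + 3)*(r - 5)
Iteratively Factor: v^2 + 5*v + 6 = (v + 3)*(v + 2)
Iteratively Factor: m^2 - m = (m)*(m - 1)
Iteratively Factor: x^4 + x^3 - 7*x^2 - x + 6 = (x - 1)*(x^3 + 2*x^2 - 5*x - 6) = (x - 2)*(x - 1)*(x^2 + 4*x + 3) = (x - 2)*(x - 1)*(x + 3)*(x + 1)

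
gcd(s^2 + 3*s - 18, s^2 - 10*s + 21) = s - 3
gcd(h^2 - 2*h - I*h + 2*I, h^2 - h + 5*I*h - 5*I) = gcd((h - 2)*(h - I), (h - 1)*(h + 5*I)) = 1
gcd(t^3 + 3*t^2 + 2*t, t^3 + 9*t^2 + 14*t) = t^2 + 2*t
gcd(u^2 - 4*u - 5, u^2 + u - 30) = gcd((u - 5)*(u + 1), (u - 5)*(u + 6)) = u - 5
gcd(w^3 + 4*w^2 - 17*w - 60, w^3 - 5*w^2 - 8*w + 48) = w^2 - w - 12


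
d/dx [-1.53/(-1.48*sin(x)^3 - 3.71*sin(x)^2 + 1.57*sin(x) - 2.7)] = (-6.7932*sin(x)^2 - 11.3526*sin(x) + 2.4021)*cos(x)/(1.48*sin(x)^3 + 3.71*sin(x)^2 - 1.57*sin(x) + 2.7)^2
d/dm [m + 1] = 1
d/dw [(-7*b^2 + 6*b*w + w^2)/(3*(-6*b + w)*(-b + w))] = -13*b/(108*b^2 - 36*b*w + 3*w^2)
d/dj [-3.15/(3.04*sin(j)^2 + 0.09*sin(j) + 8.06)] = (19.152*sin(j) + 0.2835)*cos(j)/(3.04*sin(j)^2 + 0.09*sin(j) + 8.06)^2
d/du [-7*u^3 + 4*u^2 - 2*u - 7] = -21*u^2 + 8*u - 2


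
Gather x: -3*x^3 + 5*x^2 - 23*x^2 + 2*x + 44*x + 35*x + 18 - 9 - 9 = -3*x^3 - 18*x^2 + 81*x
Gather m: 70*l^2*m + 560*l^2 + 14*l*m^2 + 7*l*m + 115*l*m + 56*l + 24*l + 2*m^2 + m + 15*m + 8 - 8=560*l^2 + 80*l + m^2*(14*l + 2) + m*(70*l^2 + 122*l + 16)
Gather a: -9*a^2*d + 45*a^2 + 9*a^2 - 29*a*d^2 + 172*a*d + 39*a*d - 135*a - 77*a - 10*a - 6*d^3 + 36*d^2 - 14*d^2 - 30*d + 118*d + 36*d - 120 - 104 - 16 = a^2*(54 - 9*d) + a*(-29*d^2 + 211*d - 222) - 6*d^3 + 22*d^2 + 124*d - 240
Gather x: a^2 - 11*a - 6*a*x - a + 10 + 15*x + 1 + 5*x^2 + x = a^2 - 12*a + 5*x^2 + x*(16 - 6*a) + 11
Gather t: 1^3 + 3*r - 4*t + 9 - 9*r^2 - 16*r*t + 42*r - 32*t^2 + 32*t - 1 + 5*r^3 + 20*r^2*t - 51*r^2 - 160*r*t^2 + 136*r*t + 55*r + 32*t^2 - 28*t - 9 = 5*r^3 - 60*r^2 - 160*r*t^2 + 100*r + t*(20*r^2 + 120*r)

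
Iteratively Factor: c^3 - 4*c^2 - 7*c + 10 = (c + 2)*(c^2 - 6*c + 5) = (c - 1)*(c + 2)*(c - 5)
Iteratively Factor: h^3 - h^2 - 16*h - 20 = (h - 5)*(h^2 + 4*h + 4) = (h - 5)*(h + 2)*(h + 2)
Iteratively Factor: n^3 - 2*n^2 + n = (n)*(n^2 - 2*n + 1) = n*(n - 1)*(n - 1)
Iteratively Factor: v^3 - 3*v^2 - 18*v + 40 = (v - 5)*(v^2 + 2*v - 8) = (v - 5)*(v - 2)*(v + 4)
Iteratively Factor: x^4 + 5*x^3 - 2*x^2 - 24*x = (x - 2)*(x^3 + 7*x^2 + 12*x) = (x - 2)*(x + 4)*(x^2 + 3*x) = (x - 2)*(x + 3)*(x + 4)*(x)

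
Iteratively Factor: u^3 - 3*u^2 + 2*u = (u - 1)*(u^2 - 2*u) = (u - 2)*(u - 1)*(u)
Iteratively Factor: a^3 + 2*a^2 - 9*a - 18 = (a + 2)*(a^2 - 9) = (a - 3)*(a + 2)*(a + 3)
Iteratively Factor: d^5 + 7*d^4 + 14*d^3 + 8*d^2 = (d)*(d^4 + 7*d^3 + 14*d^2 + 8*d) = d*(d + 1)*(d^3 + 6*d^2 + 8*d) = d*(d + 1)*(d + 2)*(d^2 + 4*d) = d*(d + 1)*(d + 2)*(d + 4)*(d)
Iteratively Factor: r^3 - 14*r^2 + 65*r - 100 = (r - 5)*(r^2 - 9*r + 20) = (r - 5)*(r - 4)*(r - 5)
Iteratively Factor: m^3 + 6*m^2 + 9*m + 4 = (m + 4)*(m^2 + 2*m + 1) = (m + 1)*(m + 4)*(m + 1)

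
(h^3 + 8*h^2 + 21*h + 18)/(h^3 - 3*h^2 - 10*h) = (h^2 + 6*h + 9)/(h*(h - 5))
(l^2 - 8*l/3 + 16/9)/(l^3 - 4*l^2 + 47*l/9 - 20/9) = (3*l - 4)/(3*l^2 - 8*l + 5)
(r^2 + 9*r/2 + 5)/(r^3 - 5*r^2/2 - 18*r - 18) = (2*r + 5)/(2*r^2 - 9*r - 18)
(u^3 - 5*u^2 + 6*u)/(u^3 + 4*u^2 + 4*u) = (u^2 - 5*u + 6)/(u^2 + 4*u + 4)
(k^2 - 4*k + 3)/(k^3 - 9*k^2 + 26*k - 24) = (k - 1)/(k^2 - 6*k + 8)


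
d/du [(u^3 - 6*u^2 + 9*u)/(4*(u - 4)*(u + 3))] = (u^4 - 2*u^3 - 39*u^2 + 144*u - 108)/(4*(u^4 - 2*u^3 - 23*u^2 + 24*u + 144))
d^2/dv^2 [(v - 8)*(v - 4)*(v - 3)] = 6*v - 30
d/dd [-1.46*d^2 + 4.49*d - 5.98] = 4.49 - 2.92*d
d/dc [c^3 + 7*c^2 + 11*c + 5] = 3*c^2 + 14*c + 11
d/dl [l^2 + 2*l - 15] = 2*l + 2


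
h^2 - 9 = (h - 3)*(h + 3)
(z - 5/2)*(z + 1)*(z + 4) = z^3 + 5*z^2/2 - 17*z/2 - 10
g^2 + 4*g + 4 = (g + 2)^2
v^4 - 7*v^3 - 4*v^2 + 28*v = v*(v - 7)*(v - 2)*(v + 2)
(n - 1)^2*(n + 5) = n^3 + 3*n^2 - 9*n + 5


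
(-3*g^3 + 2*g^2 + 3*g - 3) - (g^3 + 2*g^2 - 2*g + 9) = -4*g^3 + 5*g - 12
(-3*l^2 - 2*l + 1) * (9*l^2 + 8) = -27*l^4 - 18*l^3 - 15*l^2 - 16*l + 8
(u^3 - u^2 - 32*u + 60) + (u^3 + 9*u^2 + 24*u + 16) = 2*u^3 + 8*u^2 - 8*u + 76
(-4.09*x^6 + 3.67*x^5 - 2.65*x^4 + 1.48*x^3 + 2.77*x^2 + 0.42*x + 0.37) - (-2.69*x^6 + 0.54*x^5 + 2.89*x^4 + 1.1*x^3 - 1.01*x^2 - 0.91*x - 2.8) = -1.4*x^6 + 3.13*x^5 - 5.54*x^4 + 0.38*x^3 + 3.78*x^2 + 1.33*x + 3.17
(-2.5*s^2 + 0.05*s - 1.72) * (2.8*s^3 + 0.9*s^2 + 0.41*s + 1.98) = -7.0*s^5 - 2.11*s^4 - 5.796*s^3 - 6.4775*s^2 - 0.6062*s - 3.4056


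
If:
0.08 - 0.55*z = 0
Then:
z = 0.15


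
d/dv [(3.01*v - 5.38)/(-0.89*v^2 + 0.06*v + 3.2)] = (2.6789*v^2 - 9.5764*v + 9.9548)/(0.7921*v^4 - 0.1068*v^3 - 5.6924*v^2 + 0.384*v + 10.24)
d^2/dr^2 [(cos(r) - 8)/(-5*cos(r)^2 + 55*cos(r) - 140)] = (9*(1 - cos(2*r))^2*cos(r)/4 - 21*(1 - cos(2*r))^2/4 - 1970*cos(r) + 121*cos(2*r) + 51*cos(3*r)/2 - cos(5*r)/2 + 1014)/(5*(cos(r) - 7)^3*(cos(r) - 4)^3)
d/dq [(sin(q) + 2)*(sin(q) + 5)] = (2*sin(q) + 7)*cos(q)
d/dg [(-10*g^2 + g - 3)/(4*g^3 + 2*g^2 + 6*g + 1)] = (40*g^4 - 8*g^3 - 26*g^2 - 8*g + 19)/(16*g^6 + 16*g^5 + 52*g^4 + 32*g^3 + 40*g^2 + 12*g + 1)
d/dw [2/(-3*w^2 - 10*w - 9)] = 4*(3*w + 5)/(3*w^2 + 10*w + 9)^2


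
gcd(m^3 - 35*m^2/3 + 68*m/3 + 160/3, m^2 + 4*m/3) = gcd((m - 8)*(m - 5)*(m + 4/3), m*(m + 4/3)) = m + 4/3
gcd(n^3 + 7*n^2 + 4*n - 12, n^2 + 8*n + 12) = n^2 + 8*n + 12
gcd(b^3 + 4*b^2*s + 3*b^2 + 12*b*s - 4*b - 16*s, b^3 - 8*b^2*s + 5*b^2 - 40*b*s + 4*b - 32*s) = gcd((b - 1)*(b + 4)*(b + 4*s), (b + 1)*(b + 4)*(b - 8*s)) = b + 4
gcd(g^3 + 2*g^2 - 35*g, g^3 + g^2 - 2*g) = g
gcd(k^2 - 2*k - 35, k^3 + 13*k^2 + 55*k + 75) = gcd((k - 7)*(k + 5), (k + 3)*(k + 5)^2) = k + 5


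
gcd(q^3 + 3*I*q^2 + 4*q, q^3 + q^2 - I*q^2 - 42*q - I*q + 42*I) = q - I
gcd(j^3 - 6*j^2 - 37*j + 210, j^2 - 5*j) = j - 5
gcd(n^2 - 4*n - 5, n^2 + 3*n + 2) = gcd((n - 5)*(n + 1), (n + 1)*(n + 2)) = n + 1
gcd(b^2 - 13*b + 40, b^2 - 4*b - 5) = b - 5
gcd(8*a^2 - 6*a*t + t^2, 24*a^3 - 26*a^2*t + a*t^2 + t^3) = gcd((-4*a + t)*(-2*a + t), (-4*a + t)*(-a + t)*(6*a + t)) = -4*a + t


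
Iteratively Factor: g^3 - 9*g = (g)*(g^2 - 9) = g*(g + 3)*(g - 3)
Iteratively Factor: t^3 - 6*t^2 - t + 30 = (t - 3)*(t^2 - 3*t - 10) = (t - 5)*(t - 3)*(t + 2)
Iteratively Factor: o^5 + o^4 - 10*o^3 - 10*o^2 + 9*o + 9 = (o + 3)*(o^4 - 2*o^3 - 4*o^2 + 2*o + 3) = (o - 3)*(o + 3)*(o^3 + o^2 - o - 1) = (o - 3)*(o - 1)*(o + 3)*(o^2 + 2*o + 1) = (o - 3)*(o - 1)*(o + 1)*(o + 3)*(o + 1)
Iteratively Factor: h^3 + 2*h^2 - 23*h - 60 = (h - 5)*(h^2 + 7*h + 12) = (h - 5)*(h + 3)*(h + 4)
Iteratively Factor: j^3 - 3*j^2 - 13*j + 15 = (j + 3)*(j^2 - 6*j + 5) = (j - 1)*(j + 3)*(j - 5)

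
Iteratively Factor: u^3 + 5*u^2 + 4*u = (u + 4)*(u^2 + u) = (u + 1)*(u + 4)*(u)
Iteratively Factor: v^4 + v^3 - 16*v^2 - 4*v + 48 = (v - 3)*(v^3 + 4*v^2 - 4*v - 16) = (v - 3)*(v + 2)*(v^2 + 2*v - 8) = (v - 3)*(v - 2)*(v + 2)*(v + 4)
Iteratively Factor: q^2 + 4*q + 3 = (q + 3)*(q + 1)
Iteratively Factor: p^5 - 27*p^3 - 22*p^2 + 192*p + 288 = (p - 4)*(p^4 + 4*p^3 - 11*p^2 - 66*p - 72) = (p - 4)^2*(p^3 + 8*p^2 + 21*p + 18) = (p - 4)^2*(p + 3)*(p^2 + 5*p + 6) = (p - 4)^2*(p + 3)^2*(p + 2)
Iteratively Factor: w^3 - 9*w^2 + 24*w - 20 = (w - 2)*(w^2 - 7*w + 10) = (w - 5)*(w - 2)*(w - 2)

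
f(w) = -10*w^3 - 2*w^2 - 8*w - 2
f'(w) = -30*w^2 - 4*w - 8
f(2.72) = -239.79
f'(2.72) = -240.83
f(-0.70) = 6.05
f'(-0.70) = -19.90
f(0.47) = -7.24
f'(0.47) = -16.51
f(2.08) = -117.28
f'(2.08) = -146.11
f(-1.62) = 48.23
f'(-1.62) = -80.25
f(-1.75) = 59.47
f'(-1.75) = -92.88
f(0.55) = -8.67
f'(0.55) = -19.28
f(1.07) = -25.10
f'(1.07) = -46.63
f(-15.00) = 33418.00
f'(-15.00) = -6698.00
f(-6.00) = 2134.00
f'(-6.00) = -1064.00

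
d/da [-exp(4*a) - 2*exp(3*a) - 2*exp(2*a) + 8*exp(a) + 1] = (-4*exp(3*a) - 6*exp(2*a) - 4*exp(a) + 8)*exp(a)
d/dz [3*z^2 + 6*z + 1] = 6*z + 6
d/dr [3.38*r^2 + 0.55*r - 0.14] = 6.76*r + 0.55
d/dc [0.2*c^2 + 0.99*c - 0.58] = 0.4*c + 0.99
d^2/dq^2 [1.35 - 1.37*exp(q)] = -1.37*exp(q)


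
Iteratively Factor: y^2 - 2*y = (y)*(y - 2)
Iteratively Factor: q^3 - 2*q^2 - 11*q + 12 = (q - 1)*(q^2 - q - 12) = (q - 4)*(q - 1)*(q + 3)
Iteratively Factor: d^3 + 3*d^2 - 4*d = (d + 4)*(d^2 - d) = d*(d + 4)*(d - 1)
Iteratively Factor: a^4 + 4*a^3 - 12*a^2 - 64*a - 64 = (a - 4)*(a^3 + 8*a^2 + 20*a + 16) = (a - 4)*(a + 2)*(a^2 + 6*a + 8) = (a - 4)*(a + 2)^2*(a + 4)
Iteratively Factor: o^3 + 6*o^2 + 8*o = (o + 2)*(o^2 + 4*o) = o*(o + 2)*(o + 4)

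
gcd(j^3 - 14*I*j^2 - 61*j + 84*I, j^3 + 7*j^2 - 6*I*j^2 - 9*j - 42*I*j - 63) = j - 3*I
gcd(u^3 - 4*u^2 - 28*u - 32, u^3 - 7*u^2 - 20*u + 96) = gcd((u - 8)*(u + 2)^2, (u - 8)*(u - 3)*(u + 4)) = u - 8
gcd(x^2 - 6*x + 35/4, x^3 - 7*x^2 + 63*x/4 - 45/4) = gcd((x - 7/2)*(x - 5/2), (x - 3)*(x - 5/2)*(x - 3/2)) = x - 5/2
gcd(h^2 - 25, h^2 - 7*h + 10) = h - 5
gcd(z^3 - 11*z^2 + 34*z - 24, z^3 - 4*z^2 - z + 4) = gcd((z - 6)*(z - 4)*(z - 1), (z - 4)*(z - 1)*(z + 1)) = z^2 - 5*z + 4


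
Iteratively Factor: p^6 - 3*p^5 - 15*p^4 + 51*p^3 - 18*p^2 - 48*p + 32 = (p + 4)*(p^5 - 7*p^4 + 13*p^3 - p^2 - 14*p + 8) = (p + 1)*(p + 4)*(p^4 - 8*p^3 + 21*p^2 - 22*p + 8) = (p - 1)*(p + 1)*(p + 4)*(p^3 - 7*p^2 + 14*p - 8) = (p - 1)^2*(p + 1)*(p + 4)*(p^2 - 6*p + 8) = (p - 2)*(p - 1)^2*(p + 1)*(p + 4)*(p - 4)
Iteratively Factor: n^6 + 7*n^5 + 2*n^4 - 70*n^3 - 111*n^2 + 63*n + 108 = (n + 4)*(n^5 + 3*n^4 - 10*n^3 - 30*n^2 + 9*n + 27) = (n + 1)*(n + 4)*(n^4 + 2*n^3 - 12*n^2 - 18*n + 27) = (n + 1)*(n + 3)*(n + 4)*(n^3 - n^2 - 9*n + 9) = (n + 1)*(n + 3)^2*(n + 4)*(n^2 - 4*n + 3) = (n - 1)*(n + 1)*(n + 3)^2*(n + 4)*(n - 3)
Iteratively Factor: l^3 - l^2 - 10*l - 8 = (l + 1)*(l^2 - 2*l - 8) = (l - 4)*(l + 1)*(l + 2)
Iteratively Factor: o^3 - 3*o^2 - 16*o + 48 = (o + 4)*(o^2 - 7*o + 12) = (o - 4)*(o + 4)*(o - 3)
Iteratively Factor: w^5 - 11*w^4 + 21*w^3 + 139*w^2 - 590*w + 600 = (w - 3)*(w^4 - 8*w^3 - 3*w^2 + 130*w - 200) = (w - 5)*(w - 3)*(w^3 - 3*w^2 - 18*w + 40) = (w - 5)^2*(w - 3)*(w^2 + 2*w - 8) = (w - 5)^2*(w - 3)*(w + 4)*(w - 2)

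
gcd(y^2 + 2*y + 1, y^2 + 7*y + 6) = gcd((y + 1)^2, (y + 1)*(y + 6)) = y + 1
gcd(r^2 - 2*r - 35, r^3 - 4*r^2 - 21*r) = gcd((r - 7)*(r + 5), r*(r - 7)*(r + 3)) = r - 7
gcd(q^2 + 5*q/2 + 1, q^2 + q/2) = q + 1/2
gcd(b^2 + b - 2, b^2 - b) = b - 1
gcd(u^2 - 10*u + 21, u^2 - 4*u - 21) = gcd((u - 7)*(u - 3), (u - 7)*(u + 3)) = u - 7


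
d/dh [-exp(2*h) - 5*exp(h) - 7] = (-2*exp(h) - 5)*exp(h)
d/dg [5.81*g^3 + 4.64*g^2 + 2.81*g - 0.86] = 17.43*g^2 + 9.28*g + 2.81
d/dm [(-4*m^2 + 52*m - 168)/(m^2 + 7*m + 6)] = 16*(-5*m^2 + 18*m + 93)/(m^4 + 14*m^3 + 61*m^2 + 84*m + 36)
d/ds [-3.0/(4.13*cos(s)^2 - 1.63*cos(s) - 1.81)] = (4.89 - 24.78*cos(s))*sin(s)/(-4.13*cos(s)^2 + 1.63*cos(s) + 1.81)^2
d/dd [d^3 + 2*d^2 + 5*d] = 3*d^2 + 4*d + 5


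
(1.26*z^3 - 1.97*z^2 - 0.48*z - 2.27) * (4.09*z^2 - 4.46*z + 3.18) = 5.1534*z^5 - 13.6769*z^4 + 10.8298*z^3 - 13.4081*z^2 + 8.5978*z - 7.2186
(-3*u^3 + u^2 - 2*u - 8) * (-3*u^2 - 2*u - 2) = 9*u^5 + 3*u^4 + 10*u^3 + 26*u^2 + 20*u + 16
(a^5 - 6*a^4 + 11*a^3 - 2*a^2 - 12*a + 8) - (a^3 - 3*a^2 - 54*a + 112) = a^5 - 6*a^4 + 10*a^3 + a^2 + 42*a - 104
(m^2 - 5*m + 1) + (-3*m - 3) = m^2 - 8*m - 2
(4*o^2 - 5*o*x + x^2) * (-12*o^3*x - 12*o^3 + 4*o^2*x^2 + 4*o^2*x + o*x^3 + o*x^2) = -48*o^5*x - 48*o^5 + 76*o^4*x^2 + 76*o^4*x - 28*o^3*x^3 - 28*o^3*x^2 - o^2*x^4 - o^2*x^3 + o*x^5 + o*x^4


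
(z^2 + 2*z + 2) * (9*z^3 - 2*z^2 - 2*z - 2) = 9*z^5 + 16*z^4 + 12*z^3 - 10*z^2 - 8*z - 4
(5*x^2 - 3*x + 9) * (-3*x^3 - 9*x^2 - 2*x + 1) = -15*x^5 - 36*x^4 - 10*x^3 - 70*x^2 - 21*x + 9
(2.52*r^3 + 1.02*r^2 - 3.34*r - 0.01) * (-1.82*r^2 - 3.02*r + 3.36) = -4.5864*r^5 - 9.4668*r^4 + 11.4656*r^3 + 13.5322*r^2 - 11.1922*r - 0.0336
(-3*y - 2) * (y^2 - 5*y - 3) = -3*y^3 + 13*y^2 + 19*y + 6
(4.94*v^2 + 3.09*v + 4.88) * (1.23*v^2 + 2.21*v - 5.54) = 6.0762*v^4 + 14.7181*v^3 - 14.5363*v^2 - 6.3338*v - 27.0352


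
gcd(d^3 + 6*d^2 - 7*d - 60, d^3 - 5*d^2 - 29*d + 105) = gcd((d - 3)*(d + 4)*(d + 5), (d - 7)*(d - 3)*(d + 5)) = d^2 + 2*d - 15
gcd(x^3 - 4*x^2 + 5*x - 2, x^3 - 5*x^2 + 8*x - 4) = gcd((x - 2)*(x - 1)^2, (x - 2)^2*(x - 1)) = x^2 - 3*x + 2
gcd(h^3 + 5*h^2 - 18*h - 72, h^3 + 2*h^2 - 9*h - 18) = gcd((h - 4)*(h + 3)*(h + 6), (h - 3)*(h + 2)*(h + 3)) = h + 3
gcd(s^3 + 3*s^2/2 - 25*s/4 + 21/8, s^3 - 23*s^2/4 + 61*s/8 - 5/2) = s - 1/2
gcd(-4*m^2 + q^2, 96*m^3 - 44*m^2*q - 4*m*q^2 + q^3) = -2*m + q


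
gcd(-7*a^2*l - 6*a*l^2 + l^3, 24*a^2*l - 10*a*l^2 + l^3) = l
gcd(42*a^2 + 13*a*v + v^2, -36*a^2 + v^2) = 6*a + v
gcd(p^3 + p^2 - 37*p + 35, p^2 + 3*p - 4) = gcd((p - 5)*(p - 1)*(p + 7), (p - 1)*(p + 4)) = p - 1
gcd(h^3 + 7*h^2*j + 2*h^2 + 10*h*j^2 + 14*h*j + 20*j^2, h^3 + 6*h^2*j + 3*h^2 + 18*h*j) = 1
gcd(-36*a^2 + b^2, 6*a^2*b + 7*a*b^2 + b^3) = 6*a + b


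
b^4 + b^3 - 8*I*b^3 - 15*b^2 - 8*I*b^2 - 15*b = b*(b + 1)*(b - 5*I)*(b - 3*I)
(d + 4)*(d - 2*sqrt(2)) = d^2 - 2*sqrt(2)*d + 4*d - 8*sqrt(2)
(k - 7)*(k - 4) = k^2 - 11*k + 28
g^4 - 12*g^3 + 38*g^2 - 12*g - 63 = (g - 7)*(g - 3)^2*(g + 1)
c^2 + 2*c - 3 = (c - 1)*(c + 3)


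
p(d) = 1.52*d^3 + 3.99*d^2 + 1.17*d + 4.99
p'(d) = 4.56*d^2 + 7.98*d + 1.17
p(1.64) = 24.34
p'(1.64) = 26.52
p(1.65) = 24.61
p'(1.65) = 26.75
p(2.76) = 70.57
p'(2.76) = 57.93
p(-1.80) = 6.95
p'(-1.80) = 1.58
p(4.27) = 201.07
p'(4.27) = 118.39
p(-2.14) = 5.86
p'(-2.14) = 4.98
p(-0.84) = 5.92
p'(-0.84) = -2.32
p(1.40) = 18.62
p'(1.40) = 21.28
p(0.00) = 4.99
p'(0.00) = 1.17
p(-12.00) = -2061.05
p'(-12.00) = 562.05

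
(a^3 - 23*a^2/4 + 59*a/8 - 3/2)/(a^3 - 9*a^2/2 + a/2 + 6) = (a - 1/4)/(a + 1)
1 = 1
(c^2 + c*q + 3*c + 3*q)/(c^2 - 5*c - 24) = (c + q)/(c - 8)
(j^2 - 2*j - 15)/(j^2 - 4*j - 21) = (j - 5)/(j - 7)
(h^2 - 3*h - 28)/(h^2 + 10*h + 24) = (h - 7)/(h + 6)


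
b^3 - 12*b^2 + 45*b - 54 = (b - 6)*(b - 3)^2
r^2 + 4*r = r*(r + 4)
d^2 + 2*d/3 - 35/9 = (d - 5/3)*(d + 7/3)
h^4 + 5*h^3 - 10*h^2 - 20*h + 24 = (h - 2)*(h - 1)*(h + 2)*(h + 6)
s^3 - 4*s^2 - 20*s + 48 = (s - 6)*(s - 2)*(s + 4)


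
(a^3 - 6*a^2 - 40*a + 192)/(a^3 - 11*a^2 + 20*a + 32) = (a + 6)/(a + 1)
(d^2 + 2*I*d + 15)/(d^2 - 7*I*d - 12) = (d + 5*I)/(d - 4*I)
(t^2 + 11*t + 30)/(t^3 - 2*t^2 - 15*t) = (t^2 + 11*t + 30)/(t*(t^2 - 2*t - 15))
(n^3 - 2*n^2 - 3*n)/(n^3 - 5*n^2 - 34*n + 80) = n*(n^2 - 2*n - 3)/(n^3 - 5*n^2 - 34*n + 80)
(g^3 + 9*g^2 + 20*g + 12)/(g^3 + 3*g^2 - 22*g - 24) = (g + 2)/(g - 4)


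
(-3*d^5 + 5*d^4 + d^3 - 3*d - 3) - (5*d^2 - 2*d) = -3*d^5 + 5*d^4 + d^3 - 5*d^2 - d - 3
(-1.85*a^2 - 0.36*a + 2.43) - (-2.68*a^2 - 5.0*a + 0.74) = 0.83*a^2 + 4.64*a + 1.69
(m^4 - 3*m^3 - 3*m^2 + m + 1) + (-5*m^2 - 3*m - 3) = m^4 - 3*m^3 - 8*m^2 - 2*m - 2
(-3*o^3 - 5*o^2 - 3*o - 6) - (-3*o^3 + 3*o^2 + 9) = -8*o^2 - 3*o - 15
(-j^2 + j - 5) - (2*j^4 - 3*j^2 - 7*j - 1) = -2*j^4 + 2*j^2 + 8*j - 4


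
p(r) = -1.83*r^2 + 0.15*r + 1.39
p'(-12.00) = 44.07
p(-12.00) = -263.93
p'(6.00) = -21.81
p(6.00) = -63.59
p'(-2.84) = 10.54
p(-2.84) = -13.80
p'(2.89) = -10.43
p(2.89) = -13.46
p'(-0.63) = 2.46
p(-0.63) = 0.57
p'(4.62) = -16.76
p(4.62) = -36.98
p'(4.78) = -17.34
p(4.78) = -39.71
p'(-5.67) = 20.90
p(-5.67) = -58.29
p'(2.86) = -10.32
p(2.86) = -13.15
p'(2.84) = -10.24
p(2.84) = -12.94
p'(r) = 0.15 - 3.66*r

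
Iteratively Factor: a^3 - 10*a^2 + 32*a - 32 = (a - 2)*(a^2 - 8*a + 16) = (a - 4)*(a - 2)*(a - 4)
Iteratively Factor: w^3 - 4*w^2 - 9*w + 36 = (w - 4)*(w^2 - 9) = (w - 4)*(w - 3)*(w + 3)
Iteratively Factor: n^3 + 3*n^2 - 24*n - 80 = (n + 4)*(n^2 - n - 20) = (n + 4)^2*(n - 5)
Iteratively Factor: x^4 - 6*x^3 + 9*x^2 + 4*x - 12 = (x + 1)*(x^3 - 7*x^2 + 16*x - 12) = (x - 2)*(x + 1)*(x^2 - 5*x + 6) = (x - 2)^2*(x + 1)*(x - 3)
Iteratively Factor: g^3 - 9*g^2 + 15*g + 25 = (g - 5)*(g^2 - 4*g - 5) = (g - 5)^2*(g + 1)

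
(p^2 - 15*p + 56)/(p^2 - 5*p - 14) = (p - 8)/(p + 2)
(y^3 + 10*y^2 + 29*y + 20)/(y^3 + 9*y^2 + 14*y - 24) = (y^2 + 6*y + 5)/(y^2 + 5*y - 6)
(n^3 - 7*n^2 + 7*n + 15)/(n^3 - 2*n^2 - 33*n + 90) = (n + 1)/(n + 6)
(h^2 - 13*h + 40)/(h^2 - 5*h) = (h - 8)/h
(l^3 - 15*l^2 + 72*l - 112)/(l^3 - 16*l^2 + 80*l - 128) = (l - 7)/(l - 8)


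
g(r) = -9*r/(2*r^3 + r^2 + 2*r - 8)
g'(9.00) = 0.01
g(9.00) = -0.05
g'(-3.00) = -0.24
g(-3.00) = -0.46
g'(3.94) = 0.13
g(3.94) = -0.26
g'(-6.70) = -0.03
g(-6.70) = -0.10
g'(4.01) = 0.12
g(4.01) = -0.25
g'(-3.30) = -0.20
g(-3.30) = -0.39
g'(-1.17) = 0.18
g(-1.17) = -0.86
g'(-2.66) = -0.28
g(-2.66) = -0.55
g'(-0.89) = 0.50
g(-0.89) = -0.77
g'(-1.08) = 0.28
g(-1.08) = -0.84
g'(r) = -9*r*(-6*r^2 - 2*r - 2)/(2*r^3 + r^2 + 2*r - 8)^2 - 9/(2*r^3 + r^2 + 2*r - 8)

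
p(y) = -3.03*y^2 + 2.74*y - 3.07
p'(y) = 2.74 - 6.06*y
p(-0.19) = -3.70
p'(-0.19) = 3.89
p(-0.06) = -3.25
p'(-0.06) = 3.10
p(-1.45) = -13.41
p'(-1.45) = 11.53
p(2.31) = -12.91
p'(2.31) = -11.26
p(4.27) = -46.62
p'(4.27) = -23.14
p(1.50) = -5.78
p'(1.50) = -6.35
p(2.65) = -17.09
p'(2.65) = -13.32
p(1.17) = -4.01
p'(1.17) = -4.35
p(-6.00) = -128.59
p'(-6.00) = 39.10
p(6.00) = -95.71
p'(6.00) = -33.62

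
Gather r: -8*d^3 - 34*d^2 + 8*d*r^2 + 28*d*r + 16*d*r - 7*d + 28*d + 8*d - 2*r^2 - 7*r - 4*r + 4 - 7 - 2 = -8*d^3 - 34*d^2 + 29*d + r^2*(8*d - 2) + r*(44*d - 11) - 5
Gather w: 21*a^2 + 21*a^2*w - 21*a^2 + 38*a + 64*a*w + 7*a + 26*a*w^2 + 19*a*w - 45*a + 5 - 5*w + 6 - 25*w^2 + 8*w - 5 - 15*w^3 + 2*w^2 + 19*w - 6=-15*w^3 + w^2*(26*a - 23) + w*(21*a^2 + 83*a + 22)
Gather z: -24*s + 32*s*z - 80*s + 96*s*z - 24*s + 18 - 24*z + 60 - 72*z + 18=-128*s + z*(128*s - 96) + 96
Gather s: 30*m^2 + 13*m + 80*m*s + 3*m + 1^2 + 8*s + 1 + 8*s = 30*m^2 + 16*m + s*(80*m + 16) + 2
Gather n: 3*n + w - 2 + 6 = 3*n + w + 4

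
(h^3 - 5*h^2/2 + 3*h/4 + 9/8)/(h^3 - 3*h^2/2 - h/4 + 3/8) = (2*h - 3)/(2*h - 1)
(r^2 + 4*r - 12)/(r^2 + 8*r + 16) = (r^2 + 4*r - 12)/(r^2 + 8*r + 16)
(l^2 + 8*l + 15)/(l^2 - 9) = (l + 5)/(l - 3)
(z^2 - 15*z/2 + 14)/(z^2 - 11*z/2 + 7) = (z - 4)/(z - 2)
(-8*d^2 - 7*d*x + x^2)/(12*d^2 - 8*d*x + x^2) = (-8*d^2 - 7*d*x + x^2)/(12*d^2 - 8*d*x + x^2)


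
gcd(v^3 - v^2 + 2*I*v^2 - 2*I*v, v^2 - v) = v^2 - v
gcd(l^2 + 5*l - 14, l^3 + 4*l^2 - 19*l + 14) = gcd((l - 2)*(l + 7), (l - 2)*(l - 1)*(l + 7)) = l^2 + 5*l - 14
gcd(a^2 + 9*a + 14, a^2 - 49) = a + 7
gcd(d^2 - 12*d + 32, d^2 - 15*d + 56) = d - 8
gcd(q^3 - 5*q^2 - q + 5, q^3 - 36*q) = 1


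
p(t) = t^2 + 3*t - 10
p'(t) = 2*t + 3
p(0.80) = -6.96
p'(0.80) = 4.60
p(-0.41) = -11.06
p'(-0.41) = 2.18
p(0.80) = -6.96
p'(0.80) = 4.60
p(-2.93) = -10.21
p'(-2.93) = -2.86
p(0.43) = -8.53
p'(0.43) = 3.86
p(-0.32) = -10.86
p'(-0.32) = 2.36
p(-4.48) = -3.37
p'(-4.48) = -5.96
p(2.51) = 3.83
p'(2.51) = 8.02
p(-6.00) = 8.00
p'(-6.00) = -9.00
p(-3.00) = -10.00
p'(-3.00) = -3.00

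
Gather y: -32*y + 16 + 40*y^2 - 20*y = 40*y^2 - 52*y + 16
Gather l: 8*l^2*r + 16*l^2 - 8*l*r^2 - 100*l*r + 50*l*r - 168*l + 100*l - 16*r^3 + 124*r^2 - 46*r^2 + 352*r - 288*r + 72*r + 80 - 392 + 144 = l^2*(8*r + 16) + l*(-8*r^2 - 50*r - 68) - 16*r^3 + 78*r^2 + 136*r - 168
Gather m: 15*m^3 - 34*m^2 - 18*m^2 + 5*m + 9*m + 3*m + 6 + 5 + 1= 15*m^3 - 52*m^2 + 17*m + 12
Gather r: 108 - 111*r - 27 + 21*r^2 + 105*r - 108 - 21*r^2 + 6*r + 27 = 0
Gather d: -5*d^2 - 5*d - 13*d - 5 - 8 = -5*d^2 - 18*d - 13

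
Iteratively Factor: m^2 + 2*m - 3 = (m - 1)*(m + 3)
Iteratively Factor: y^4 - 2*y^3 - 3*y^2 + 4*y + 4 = (y - 2)*(y^3 - 3*y - 2) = (y - 2)*(y + 1)*(y^2 - y - 2) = (y - 2)^2*(y + 1)*(y + 1)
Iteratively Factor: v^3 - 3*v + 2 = (v - 1)*(v^2 + v - 2) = (v - 1)^2*(v + 2)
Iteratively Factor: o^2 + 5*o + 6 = (o + 3)*(o + 2)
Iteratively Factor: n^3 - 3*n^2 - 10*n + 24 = (n - 2)*(n^2 - n - 12) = (n - 2)*(n + 3)*(n - 4)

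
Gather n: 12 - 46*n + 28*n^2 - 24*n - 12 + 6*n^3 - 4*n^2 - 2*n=6*n^3 + 24*n^2 - 72*n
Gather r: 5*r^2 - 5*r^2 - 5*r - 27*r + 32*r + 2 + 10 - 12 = 0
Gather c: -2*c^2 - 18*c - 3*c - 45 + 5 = -2*c^2 - 21*c - 40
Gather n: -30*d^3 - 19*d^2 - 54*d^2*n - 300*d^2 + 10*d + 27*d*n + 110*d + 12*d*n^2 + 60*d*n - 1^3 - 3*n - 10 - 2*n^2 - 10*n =-30*d^3 - 319*d^2 + 120*d + n^2*(12*d - 2) + n*(-54*d^2 + 87*d - 13) - 11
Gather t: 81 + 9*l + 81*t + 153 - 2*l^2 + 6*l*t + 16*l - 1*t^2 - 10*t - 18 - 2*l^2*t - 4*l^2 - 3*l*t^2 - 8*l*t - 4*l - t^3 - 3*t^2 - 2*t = -6*l^2 + 21*l - t^3 + t^2*(-3*l - 4) + t*(-2*l^2 - 2*l + 69) + 216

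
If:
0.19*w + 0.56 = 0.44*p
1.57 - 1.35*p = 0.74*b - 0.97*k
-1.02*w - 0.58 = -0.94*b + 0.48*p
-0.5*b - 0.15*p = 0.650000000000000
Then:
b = -1.42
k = -2.16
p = 0.39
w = -2.05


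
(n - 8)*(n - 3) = n^2 - 11*n + 24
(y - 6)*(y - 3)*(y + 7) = y^3 - 2*y^2 - 45*y + 126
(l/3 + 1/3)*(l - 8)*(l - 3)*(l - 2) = l^4/3 - 4*l^3 + 11*l^2 - 2*l/3 - 16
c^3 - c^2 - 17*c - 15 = (c - 5)*(c + 1)*(c + 3)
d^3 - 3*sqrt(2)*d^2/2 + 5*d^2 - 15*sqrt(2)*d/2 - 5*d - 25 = (d + 5)*(d - 5*sqrt(2)/2)*(d + sqrt(2))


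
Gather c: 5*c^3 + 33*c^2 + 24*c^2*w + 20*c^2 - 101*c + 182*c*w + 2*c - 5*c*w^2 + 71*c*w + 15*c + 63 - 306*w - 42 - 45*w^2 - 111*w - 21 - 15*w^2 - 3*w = 5*c^3 + c^2*(24*w + 53) + c*(-5*w^2 + 253*w - 84) - 60*w^2 - 420*w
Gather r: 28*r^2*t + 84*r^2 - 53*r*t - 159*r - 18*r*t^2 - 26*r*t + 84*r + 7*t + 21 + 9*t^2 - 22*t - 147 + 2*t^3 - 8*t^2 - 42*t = r^2*(28*t + 84) + r*(-18*t^2 - 79*t - 75) + 2*t^3 + t^2 - 57*t - 126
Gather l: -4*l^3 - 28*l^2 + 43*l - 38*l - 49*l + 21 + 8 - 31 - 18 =-4*l^3 - 28*l^2 - 44*l - 20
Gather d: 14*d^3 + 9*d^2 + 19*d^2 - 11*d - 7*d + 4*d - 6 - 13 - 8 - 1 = 14*d^3 + 28*d^2 - 14*d - 28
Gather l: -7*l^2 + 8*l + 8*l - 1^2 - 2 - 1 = -7*l^2 + 16*l - 4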